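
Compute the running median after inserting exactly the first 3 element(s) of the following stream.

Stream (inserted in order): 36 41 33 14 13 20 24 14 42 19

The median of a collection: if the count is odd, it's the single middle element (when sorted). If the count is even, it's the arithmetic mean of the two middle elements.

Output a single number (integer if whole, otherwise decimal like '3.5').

Step 1: insert 36 -> lo=[36] (size 1, max 36) hi=[] (size 0) -> median=36
Step 2: insert 41 -> lo=[36] (size 1, max 36) hi=[41] (size 1, min 41) -> median=38.5
Step 3: insert 33 -> lo=[33, 36] (size 2, max 36) hi=[41] (size 1, min 41) -> median=36

Answer: 36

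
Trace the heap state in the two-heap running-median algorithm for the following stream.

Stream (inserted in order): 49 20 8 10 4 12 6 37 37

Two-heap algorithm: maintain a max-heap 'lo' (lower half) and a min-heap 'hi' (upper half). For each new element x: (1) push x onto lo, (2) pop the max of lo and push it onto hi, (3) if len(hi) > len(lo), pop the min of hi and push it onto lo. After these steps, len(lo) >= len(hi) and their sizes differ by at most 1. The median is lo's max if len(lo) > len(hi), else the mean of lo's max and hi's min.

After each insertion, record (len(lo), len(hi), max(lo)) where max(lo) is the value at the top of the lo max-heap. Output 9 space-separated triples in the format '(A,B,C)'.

Answer: (1,0,49) (1,1,20) (2,1,20) (2,2,10) (3,2,10) (3,3,10) (4,3,10) (4,4,10) (5,4,12)

Derivation:
Step 1: insert 49 -> lo=[49] hi=[] -> (len(lo)=1, len(hi)=0, max(lo)=49)
Step 2: insert 20 -> lo=[20] hi=[49] -> (len(lo)=1, len(hi)=1, max(lo)=20)
Step 3: insert 8 -> lo=[8, 20] hi=[49] -> (len(lo)=2, len(hi)=1, max(lo)=20)
Step 4: insert 10 -> lo=[8, 10] hi=[20, 49] -> (len(lo)=2, len(hi)=2, max(lo)=10)
Step 5: insert 4 -> lo=[4, 8, 10] hi=[20, 49] -> (len(lo)=3, len(hi)=2, max(lo)=10)
Step 6: insert 12 -> lo=[4, 8, 10] hi=[12, 20, 49] -> (len(lo)=3, len(hi)=3, max(lo)=10)
Step 7: insert 6 -> lo=[4, 6, 8, 10] hi=[12, 20, 49] -> (len(lo)=4, len(hi)=3, max(lo)=10)
Step 8: insert 37 -> lo=[4, 6, 8, 10] hi=[12, 20, 37, 49] -> (len(lo)=4, len(hi)=4, max(lo)=10)
Step 9: insert 37 -> lo=[4, 6, 8, 10, 12] hi=[20, 37, 37, 49] -> (len(lo)=5, len(hi)=4, max(lo)=12)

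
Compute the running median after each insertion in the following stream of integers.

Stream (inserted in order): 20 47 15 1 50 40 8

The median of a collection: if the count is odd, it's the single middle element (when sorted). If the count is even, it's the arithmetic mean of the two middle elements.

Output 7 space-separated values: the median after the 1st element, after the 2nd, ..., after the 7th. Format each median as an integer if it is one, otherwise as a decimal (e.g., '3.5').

Answer: 20 33.5 20 17.5 20 30 20

Derivation:
Step 1: insert 20 -> lo=[20] (size 1, max 20) hi=[] (size 0) -> median=20
Step 2: insert 47 -> lo=[20] (size 1, max 20) hi=[47] (size 1, min 47) -> median=33.5
Step 3: insert 15 -> lo=[15, 20] (size 2, max 20) hi=[47] (size 1, min 47) -> median=20
Step 4: insert 1 -> lo=[1, 15] (size 2, max 15) hi=[20, 47] (size 2, min 20) -> median=17.5
Step 5: insert 50 -> lo=[1, 15, 20] (size 3, max 20) hi=[47, 50] (size 2, min 47) -> median=20
Step 6: insert 40 -> lo=[1, 15, 20] (size 3, max 20) hi=[40, 47, 50] (size 3, min 40) -> median=30
Step 7: insert 8 -> lo=[1, 8, 15, 20] (size 4, max 20) hi=[40, 47, 50] (size 3, min 40) -> median=20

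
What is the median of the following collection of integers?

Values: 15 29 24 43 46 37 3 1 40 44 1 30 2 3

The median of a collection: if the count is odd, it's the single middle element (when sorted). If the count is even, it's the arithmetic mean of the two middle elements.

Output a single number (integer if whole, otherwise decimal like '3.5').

Step 1: insert 15 -> lo=[15] (size 1, max 15) hi=[] (size 0) -> median=15
Step 2: insert 29 -> lo=[15] (size 1, max 15) hi=[29] (size 1, min 29) -> median=22
Step 3: insert 24 -> lo=[15, 24] (size 2, max 24) hi=[29] (size 1, min 29) -> median=24
Step 4: insert 43 -> lo=[15, 24] (size 2, max 24) hi=[29, 43] (size 2, min 29) -> median=26.5
Step 5: insert 46 -> lo=[15, 24, 29] (size 3, max 29) hi=[43, 46] (size 2, min 43) -> median=29
Step 6: insert 37 -> lo=[15, 24, 29] (size 3, max 29) hi=[37, 43, 46] (size 3, min 37) -> median=33
Step 7: insert 3 -> lo=[3, 15, 24, 29] (size 4, max 29) hi=[37, 43, 46] (size 3, min 37) -> median=29
Step 8: insert 1 -> lo=[1, 3, 15, 24] (size 4, max 24) hi=[29, 37, 43, 46] (size 4, min 29) -> median=26.5
Step 9: insert 40 -> lo=[1, 3, 15, 24, 29] (size 5, max 29) hi=[37, 40, 43, 46] (size 4, min 37) -> median=29
Step 10: insert 44 -> lo=[1, 3, 15, 24, 29] (size 5, max 29) hi=[37, 40, 43, 44, 46] (size 5, min 37) -> median=33
Step 11: insert 1 -> lo=[1, 1, 3, 15, 24, 29] (size 6, max 29) hi=[37, 40, 43, 44, 46] (size 5, min 37) -> median=29
Step 12: insert 30 -> lo=[1, 1, 3, 15, 24, 29] (size 6, max 29) hi=[30, 37, 40, 43, 44, 46] (size 6, min 30) -> median=29.5
Step 13: insert 2 -> lo=[1, 1, 2, 3, 15, 24, 29] (size 7, max 29) hi=[30, 37, 40, 43, 44, 46] (size 6, min 30) -> median=29
Step 14: insert 3 -> lo=[1, 1, 2, 3, 3, 15, 24] (size 7, max 24) hi=[29, 30, 37, 40, 43, 44, 46] (size 7, min 29) -> median=26.5

Answer: 26.5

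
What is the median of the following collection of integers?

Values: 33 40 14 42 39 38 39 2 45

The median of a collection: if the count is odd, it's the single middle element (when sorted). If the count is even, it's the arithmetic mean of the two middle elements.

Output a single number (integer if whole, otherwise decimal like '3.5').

Answer: 39

Derivation:
Step 1: insert 33 -> lo=[33] (size 1, max 33) hi=[] (size 0) -> median=33
Step 2: insert 40 -> lo=[33] (size 1, max 33) hi=[40] (size 1, min 40) -> median=36.5
Step 3: insert 14 -> lo=[14, 33] (size 2, max 33) hi=[40] (size 1, min 40) -> median=33
Step 4: insert 42 -> lo=[14, 33] (size 2, max 33) hi=[40, 42] (size 2, min 40) -> median=36.5
Step 5: insert 39 -> lo=[14, 33, 39] (size 3, max 39) hi=[40, 42] (size 2, min 40) -> median=39
Step 6: insert 38 -> lo=[14, 33, 38] (size 3, max 38) hi=[39, 40, 42] (size 3, min 39) -> median=38.5
Step 7: insert 39 -> lo=[14, 33, 38, 39] (size 4, max 39) hi=[39, 40, 42] (size 3, min 39) -> median=39
Step 8: insert 2 -> lo=[2, 14, 33, 38] (size 4, max 38) hi=[39, 39, 40, 42] (size 4, min 39) -> median=38.5
Step 9: insert 45 -> lo=[2, 14, 33, 38, 39] (size 5, max 39) hi=[39, 40, 42, 45] (size 4, min 39) -> median=39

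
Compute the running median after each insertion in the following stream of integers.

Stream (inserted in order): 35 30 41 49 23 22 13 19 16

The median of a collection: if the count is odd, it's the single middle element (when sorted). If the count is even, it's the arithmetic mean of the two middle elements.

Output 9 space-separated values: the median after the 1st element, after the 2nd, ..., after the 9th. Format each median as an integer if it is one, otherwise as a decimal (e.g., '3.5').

Step 1: insert 35 -> lo=[35] (size 1, max 35) hi=[] (size 0) -> median=35
Step 2: insert 30 -> lo=[30] (size 1, max 30) hi=[35] (size 1, min 35) -> median=32.5
Step 3: insert 41 -> lo=[30, 35] (size 2, max 35) hi=[41] (size 1, min 41) -> median=35
Step 4: insert 49 -> lo=[30, 35] (size 2, max 35) hi=[41, 49] (size 2, min 41) -> median=38
Step 5: insert 23 -> lo=[23, 30, 35] (size 3, max 35) hi=[41, 49] (size 2, min 41) -> median=35
Step 6: insert 22 -> lo=[22, 23, 30] (size 3, max 30) hi=[35, 41, 49] (size 3, min 35) -> median=32.5
Step 7: insert 13 -> lo=[13, 22, 23, 30] (size 4, max 30) hi=[35, 41, 49] (size 3, min 35) -> median=30
Step 8: insert 19 -> lo=[13, 19, 22, 23] (size 4, max 23) hi=[30, 35, 41, 49] (size 4, min 30) -> median=26.5
Step 9: insert 16 -> lo=[13, 16, 19, 22, 23] (size 5, max 23) hi=[30, 35, 41, 49] (size 4, min 30) -> median=23

Answer: 35 32.5 35 38 35 32.5 30 26.5 23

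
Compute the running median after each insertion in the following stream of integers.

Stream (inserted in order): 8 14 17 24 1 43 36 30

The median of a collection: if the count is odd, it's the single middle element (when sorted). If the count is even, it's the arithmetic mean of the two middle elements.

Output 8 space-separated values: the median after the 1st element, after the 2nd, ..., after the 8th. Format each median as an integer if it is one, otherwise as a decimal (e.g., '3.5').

Answer: 8 11 14 15.5 14 15.5 17 20.5

Derivation:
Step 1: insert 8 -> lo=[8] (size 1, max 8) hi=[] (size 0) -> median=8
Step 2: insert 14 -> lo=[8] (size 1, max 8) hi=[14] (size 1, min 14) -> median=11
Step 3: insert 17 -> lo=[8, 14] (size 2, max 14) hi=[17] (size 1, min 17) -> median=14
Step 4: insert 24 -> lo=[8, 14] (size 2, max 14) hi=[17, 24] (size 2, min 17) -> median=15.5
Step 5: insert 1 -> lo=[1, 8, 14] (size 3, max 14) hi=[17, 24] (size 2, min 17) -> median=14
Step 6: insert 43 -> lo=[1, 8, 14] (size 3, max 14) hi=[17, 24, 43] (size 3, min 17) -> median=15.5
Step 7: insert 36 -> lo=[1, 8, 14, 17] (size 4, max 17) hi=[24, 36, 43] (size 3, min 24) -> median=17
Step 8: insert 30 -> lo=[1, 8, 14, 17] (size 4, max 17) hi=[24, 30, 36, 43] (size 4, min 24) -> median=20.5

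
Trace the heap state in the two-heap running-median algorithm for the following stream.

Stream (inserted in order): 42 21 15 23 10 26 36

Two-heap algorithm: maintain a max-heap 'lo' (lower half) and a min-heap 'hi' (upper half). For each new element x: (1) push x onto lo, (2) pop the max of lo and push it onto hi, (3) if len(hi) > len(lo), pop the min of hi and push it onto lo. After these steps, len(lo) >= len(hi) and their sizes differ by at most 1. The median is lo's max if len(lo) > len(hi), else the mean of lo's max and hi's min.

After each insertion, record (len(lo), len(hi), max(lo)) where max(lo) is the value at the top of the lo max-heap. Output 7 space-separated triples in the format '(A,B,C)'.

Step 1: insert 42 -> lo=[42] hi=[] -> (len(lo)=1, len(hi)=0, max(lo)=42)
Step 2: insert 21 -> lo=[21] hi=[42] -> (len(lo)=1, len(hi)=1, max(lo)=21)
Step 3: insert 15 -> lo=[15, 21] hi=[42] -> (len(lo)=2, len(hi)=1, max(lo)=21)
Step 4: insert 23 -> lo=[15, 21] hi=[23, 42] -> (len(lo)=2, len(hi)=2, max(lo)=21)
Step 5: insert 10 -> lo=[10, 15, 21] hi=[23, 42] -> (len(lo)=3, len(hi)=2, max(lo)=21)
Step 6: insert 26 -> lo=[10, 15, 21] hi=[23, 26, 42] -> (len(lo)=3, len(hi)=3, max(lo)=21)
Step 7: insert 36 -> lo=[10, 15, 21, 23] hi=[26, 36, 42] -> (len(lo)=4, len(hi)=3, max(lo)=23)

Answer: (1,0,42) (1,1,21) (2,1,21) (2,2,21) (3,2,21) (3,3,21) (4,3,23)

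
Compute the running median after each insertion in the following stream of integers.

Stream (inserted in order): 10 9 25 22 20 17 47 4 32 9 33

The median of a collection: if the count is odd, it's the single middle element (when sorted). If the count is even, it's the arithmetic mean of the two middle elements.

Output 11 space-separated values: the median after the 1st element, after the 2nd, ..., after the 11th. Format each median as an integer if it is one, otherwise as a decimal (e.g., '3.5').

Answer: 10 9.5 10 16 20 18.5 20 18.5 20 18.5 20

Derivation:
Step 1: insert 10 -> lo=[10] (size 1, max 10) hi=[] (size 0) -> median=10
Step 2: insert 9 -> lo=[9] (size 1, max 9) hi=[10] (size 1, min 10) -> median=9.5
Step 3: insert 25 -> lo=[9, 10] (size 2, max 10) hi=[25] (size 1, min 25) -> median=10
Step 4: insert 22 -> lo=[9, 10] (size 2, max 10) hi=[22, 25] (size 2, min 22) -> median=16
Step 5: insert 20 -> lo=[9, 10, 20] (size 3, max 20) hi=[22, 25] (size 2, min 22) -> median=20
Step 6: insert 17 -> lo=[9, 10, 17] (size 3, max 17) hi=[20, 22, 25] (size 3, min 20) -> median=18.5
Step 7: insert 47 -> lo=[9, 10, 17, 20] (size 4, max 20) hi=[22, 25, 47] (size 3, min 22) -> median=20
Step 8: insert 4 -> lo=[4, 9, 10, 17] (size 4, max 17) hi=[20, 22, 25, 47] (size 4, min 20) -> median=18.5
Step 9: insert 32 -> lo=[4, 9, 10, 17, 20] (size 5, max 20) hi=[22, 25, 32, 47] (size 4, min 22) -> median=20
Step 10: insert 9 -> lo=[4, 9, 9, 10, 17] (size 5, max 17) hi=[20, 22, 25, 32, 47] (size 5, min 20) -> median=18.5
Step 11: insert 33 -> lo=[4, 9, 9, 10, 17, 20] (size 6, max 20) hi=[22, 25, 32, 33, 47] (size 5, min 22) -> median=20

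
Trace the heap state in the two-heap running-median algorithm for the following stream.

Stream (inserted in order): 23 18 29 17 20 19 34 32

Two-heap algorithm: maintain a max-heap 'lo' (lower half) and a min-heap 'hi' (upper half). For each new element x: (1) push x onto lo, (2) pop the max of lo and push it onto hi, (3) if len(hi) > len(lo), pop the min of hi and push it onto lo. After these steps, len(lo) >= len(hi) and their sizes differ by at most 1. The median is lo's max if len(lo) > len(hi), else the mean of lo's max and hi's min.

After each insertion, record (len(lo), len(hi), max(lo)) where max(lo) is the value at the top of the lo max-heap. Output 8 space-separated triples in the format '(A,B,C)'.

Answer: (1,0,23) (1,1,18) (2,1,23) (2,2,18) (3,2,20) (3,3,19) (4,3,20) (4,4,20)

Derivation:
Step 1: insert 23 -> lo=[23] hi=[] -> (len(lo)=1, len(hi)=0, max(lo)=23)
Step 2: insert 18 -> lo=[18] hi=[23] -> (len(lo)=1, len(hi)=1, max(lo)=18)
Step 3: insert 29 -> lo=[18, 23] hi=[29] -> (len(lo)=2, len(hi)=1, max(lo)=23)
Step 4: insert 17 -> lo=[17, 18] hi=[23, 29] -> (len(lo)=2, len(hi)=2, max(lo)=18)
Step 5: insert 20 -> lo=[17, 18, 20] hi=[23, 29] -> (len(lo)=3, len(hi)=2, max(lo)=20)
Step 6: insert 19 -> lo=[17, 18, 19] hi=[20, 23, 29] -> (len(lo)=3, len(hi)=3, max(lo)=19)
Step 7: insert 34 -> lo=[17, 18, 19, 20] hi=[23, 29, 34] -> (len(lo)=4, len(hi)=3, max(lo)=20)
Step 8: insert 32 -> lo=[17, 18, 19, 20] hi=[23, 29, 32, 34] -> (len(lo)=4, len(hi)=4, max(lo)=20)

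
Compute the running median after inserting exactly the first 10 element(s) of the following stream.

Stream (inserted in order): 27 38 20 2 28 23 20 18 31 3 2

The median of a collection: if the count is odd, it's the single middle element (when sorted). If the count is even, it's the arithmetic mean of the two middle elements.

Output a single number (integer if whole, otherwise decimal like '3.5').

Step 1: insert 27 -> lo=[27] (size 1, max 27) hi=[] (size 0) -> median=27
Step 2: insert 38 -> lo=[27] (size 1, max 27) hi=[38] (size 1, min 38) -> median=32.5
Step 3: insert 20 -> lo=[20, 27] (size 2, max 27) hi=[38] (size 1, min 38) -> median=27
Step 4: insert 2 -> lo=[2, 20] (size 2, max 20) hi=[27, 38] (size 2, min 27) -> median=23.5
Step 5: insert 28 -> lo=[2, 20, 27] (size 3, max 27) hi=[28, 38] (size 2, min 28) -> median=27
Step 6: insert 23 -> lo=[2, 20, 23] (size 3, max 23) hi=[27, 28, 38] (size 3, min 27) -> median=25
Step 7: insert 20 -> lo=[2, 20, 20, 23] (size 4, max 23) hi=[27, 28, 38] (size 3, min 27) -> median=23
Step 8: insert 18 -> lo=[2, 18, 20, 20] (size 4, max 20) hi=[23, 27, 28, 38] (size 4, min 23) -> median=21.5
Step 9: insert 31 -> lo=[2, 18, 20, 20, 23] (size 5, max 23) hi=[27, 28, 31, 38] (size 4, min 27) -> median=23
Step 10: insert 3 -> lo=[2, 3, 18, 20, 20] (size 5, max 20) hi=[23, 27, 28, 31, 38] (size 5, min 23) -> median=21.5

Answer: 21.5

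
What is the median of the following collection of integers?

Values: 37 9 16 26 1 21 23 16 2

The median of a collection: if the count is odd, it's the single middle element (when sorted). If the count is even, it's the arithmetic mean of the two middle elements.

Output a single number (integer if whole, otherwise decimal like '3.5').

Step 1: insert 37 -> lo=[37] (size 1, max 37) hi=[] (size 0) -> median=37
Step 2: insert 9 -> lo=[9] (size 1, max 9) hi=[37] (size 1, min 37) -> median=23
Step 3: insert 16 -> lo=[9, 16] (size 2, max 16) hi=[37] (size 1, min 37) -> median=16
Step 4: insert 26 -> lo=[9, 16] (size 2, max 16) hi=[26, 37] (size 2, min 26) -> median=21
Step 5: insert 1 -> lo=[1, 9, 16] (size 3, max 16) hi=[26, 37] (size 2, min 26) -> median=16
Step 6: insert 21 -> lo=[1, 9, 16] (size 3, max 16) hi=[21, 26, 37] (size 3, min 21) -> median=18.5
Step 7: insert 23 -> lo=[1, 9, 16, 21] (size 4, max 21) hi=[23, 26, 37] (size 3, min 23) -> median=21
Step 8: insert 16 -> lo=[1, 9, 16, 16] (size 4, max 16) hi=[21, 23, 26, 37] (size 4, min 21) -> median=18.5
Step 9: insert 2 -> lo=[1, 2, 9, 16, 16] (size 5, max 16) hi=[21, 23, 26, 37] (size 4, min 21) -> median=16

Answer: 16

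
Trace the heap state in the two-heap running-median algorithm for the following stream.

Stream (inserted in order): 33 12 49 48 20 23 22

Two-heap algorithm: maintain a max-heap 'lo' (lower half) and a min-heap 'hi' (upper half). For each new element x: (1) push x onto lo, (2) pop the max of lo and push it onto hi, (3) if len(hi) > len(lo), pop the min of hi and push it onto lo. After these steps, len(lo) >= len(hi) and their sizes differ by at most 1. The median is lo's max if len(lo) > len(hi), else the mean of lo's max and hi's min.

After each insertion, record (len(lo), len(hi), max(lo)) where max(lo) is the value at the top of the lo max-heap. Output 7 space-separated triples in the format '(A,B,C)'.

Answer: (1,0,33) (1,1,12) (2,1,33) (2,2,33) (3,2,33) (3,3,23) (4,3,23)

Derivation:
Step 1: insert 33 -> lo=[33] hi=[] -> (len(lo)=1, len(hi)=0, max(lo)=33)
Step 2: insert 12 -> lo=[12] hi=[33] -> (len(lo)=1, len(hi)=1, max(lo)=12)
Step 3: insert 49 -> lo=[12, 33] hi=[49] -> (len(lo)=2, len(hi)=1, max(lo)=33)
Step 4: insert 48 -> lo=[12, 33] hi=[48, 49] -> (len(lo)=2, len(hi)=2, max(lo)=33)
Step 5: insert 20 -> lo=[12, 20, 33] hi=[48, 49] -> (len(lo)=3, len(hi)=2, max(lo)=33)
Step 6: insert 23 -> lo=[12, 20, 23] hi=[33, 48, 49] -> (len(lo)=3, len(hi)=3, max(lo)=23)
Step 7: insert 22 -> lo=[12, 20, 22, 23] hi=[33, 48, 49] -> (len(lo)=4, len(hi)=3, max(lo)=23)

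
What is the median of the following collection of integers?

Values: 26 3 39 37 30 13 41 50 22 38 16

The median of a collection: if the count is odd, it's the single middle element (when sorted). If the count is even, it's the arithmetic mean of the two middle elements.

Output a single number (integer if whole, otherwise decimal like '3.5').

Step 1: insert 26 -> lo=[26] (size 1, max 26) hi=[] (size 0) -> median=26
Step 2: insert 3 -> lo=[3] (size 1, max 3) hi=[26] (size 1, min 26) -> median=14.5
Step 3: insert 39 -> lo=[3, 26] (size 2, max 26) hi=[39] (size 1, min 39) -> median=26
Step 4: insert 37 -> lo=[3, 26] (size 2, max 26) hi=[37, 39] (size 2, min 37) -> median=31.5
Step 5: insert 30 -> lo=[3, 26, 30] (size 3, max 30) hi=[37, 39] (size 2, min 37) -> median=30
Step 6: insert 13 -> lo=[3, 13, 26] (size 3, max 26) hi=[30, 37, 39] (size 3, min 30) -> median=28
Step 7: insert 41 -> lo=[3, 13, 26, 30] (size 4, max 30) hi=[37, 39, 41] (size 3, min 37) -> median=30
Step 8: insert 50 -> lo=[3, 13, 26, 30] (size 4, max 30) hi=[37, 39, 41, 50] (size 4, min 37) -> median=33.5
Step 9: insert 22 -> lo=[3, 13, 22, 26, 30] (size 5, max 30) hi=[37, 39, 41, 50] (size 4, min 37) -> median=30
Step 10: insert 38 -> lo=[3, 13, 22, 26, 30] (size 5, max 30) hi=[37, 38, 39, 41, 50] (size 5, min 37) -> median=33.5
Step 11: insert 16 -> lo=[3, 13, 16, 22, 26, 30] (size 6, max 30) hi=[37, 38, 39, 41, 50] (size 5, min 37) -> median=30

Answer: 30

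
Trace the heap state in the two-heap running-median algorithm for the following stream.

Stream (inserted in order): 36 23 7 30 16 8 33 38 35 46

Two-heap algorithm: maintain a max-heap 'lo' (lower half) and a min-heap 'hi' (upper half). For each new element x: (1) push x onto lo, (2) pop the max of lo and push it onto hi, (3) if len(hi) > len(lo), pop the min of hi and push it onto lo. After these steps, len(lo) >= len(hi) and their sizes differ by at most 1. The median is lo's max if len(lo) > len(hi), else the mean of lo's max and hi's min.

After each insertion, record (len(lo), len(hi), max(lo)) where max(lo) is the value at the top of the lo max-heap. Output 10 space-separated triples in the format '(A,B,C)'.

Step 1: insert 36 -> lo=[36] hi=[] -> (len(lo)=1, len(hi)=0, max(lo)=36)
Step 2: insert 23 -> lo=[23] hi=[36] -> (len(lo)=1, len(hi)=1, max(lo)=23)
Step 3: insert 7 -> lo=[7, 23] hi=[36] -> (len(lo)=2, len(hi)=1, max(lo)=23)
Step 4: insert 30 -> lo=[7, 23] hi=[30, 36] -> (len(lo)=2, len(hi)=2, max(lo)=23)
Step 5: insert 16 -> lo=[7, 16, 23] hi=[30, 36] -> (len(lo)=3, len(hi)=2, max(lo)=23)
Step 6: insert 8 -> lo=[7, 8, 16] hi=[23, 30, 36] -> (len(lo)=3, len(hi)=3, max(lo)=16)
Step 7: insert 33 -> lo=[7, 8, 16, 23] hi=[30, 33, 36] -> (len(lo)=4, len(hi)=3, max(lo)=23)
Step 8: insert 38 -> lo=[7, 8, 16, 23] hi=[30, 33, 36, 38] -> (len(lo)=4, len(hi)=4, max(lo)=23)
Step 9: insert 35 -> lo=[7, 8, 16, 23, 30] hi=[33, 35, 36, 38] -> (len(lo)=5, len(hi)=4, max(lo)=30)
Step 10: insert 46 -> lo=[7, 8, 16, 23, 30] hi=[33, 35, 36, 38, 46] -> (len(lo)=5, len(hi)=5, max(lo)=30)

Answer: (1,0,36) (1,1,23) (2,1,23) (2,2,23) (3,2,23) (3,3,16) (4,3,23) (4,4,23) (5,4,30) (5,5,30)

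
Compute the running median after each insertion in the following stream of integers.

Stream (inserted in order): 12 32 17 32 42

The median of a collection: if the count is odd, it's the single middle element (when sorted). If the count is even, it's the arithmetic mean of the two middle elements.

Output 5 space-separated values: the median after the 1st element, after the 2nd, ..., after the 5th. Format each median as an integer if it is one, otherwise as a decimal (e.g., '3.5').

Step 1: insert 12 -> lo=[12] (size 1, max 12) hi=[] (size 0) -> median=12
Step 2: insert 32 -> lo=[12] (size 1, max 12) hi=[32] (size 1, min 32) -> median=22
Step 3: insert 17 -> lo=[12, 17] (size 2, max 17) hi=[32] (size 1, min 32) -> median=17
Step 4: insert 32 -> lo=[12, 17] (size 2, max 17) hi=[32, 32] (size 2, min 32) -> median=24.5
Step 5: insert 42 -> lo=[12, 17, 32] (size 3, max 32) hi=[32, 42] (size 2, min 32) -> median=32

Answer: 12 22 17 24.5 32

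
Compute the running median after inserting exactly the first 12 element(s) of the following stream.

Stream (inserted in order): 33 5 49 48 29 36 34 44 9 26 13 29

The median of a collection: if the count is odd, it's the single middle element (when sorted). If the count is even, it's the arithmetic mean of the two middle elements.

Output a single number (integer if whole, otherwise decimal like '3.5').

Answer: 31

Derivation:
Step 1: insert 33 -> lo=[33] (size 1, max 33) hi=[] (size 0) -> median=33
Step 2: insert 5 -> lo=[5] (size 1, max 5) hi=[33] (size 1, min 33) -> median=19
Step 3: insert 49 -> lo=[5, 33] (size 2, max 33) hi=[49] (size 1, min 49) -> median=33
Step 4: insert 48 -> lo=[5, 33] (size 2, max 33) hi=[48, 49] (size 2, min 48) -> median=40.5
Step 5: insert 29 -> lo=[5, 29, 33] (size 3, max 33) hi=[48, 49] (size 2, min 48) -> median=33
Step 6: insert 36 -> lo=[5, 29, 33] (size 3, max 33) hi=[36, 48, 49] (size 3, min 36) -> median=34.5
Step 7: insert 34 -> lo=[5, 29, 33, 34] (size 4, max 34) hi=[36, 48, 49] (size 3, min 36) -> median=34
Step 8: insert 44 -> lo=[5, 29, 33, 34] (size 4, max 34) hi=[36, 44, 48, 49] (size 4, min 36) -> median=35
Step 9: insert 9 -> lo=[5, 9, 29, 33, 34] (size 5, max 34) hi=[36, 44, 48, 49] (size 4, min 36) -> median=34
Step 10: insert 26 -> lo=[5, 9, 26, 29, 33] (size 5, max 33) hi=[34, 36, 44, 48, 49] (size 5, min 34) -> median=33.5
Step 11: insert 13 -> lo=[5, 9, 13, 26, 29, 33] (size 6, max 33) hi=[34, 36, 44, 48, 49] (size 5, min 34) -> median=33
Step 12: insert 29 -> lo=[5, 9, 13, 26, 29, 29] (size 6, max 29) hi=[33, 34, 36, 44, 48, 49] (size 6, min 33) -> median=31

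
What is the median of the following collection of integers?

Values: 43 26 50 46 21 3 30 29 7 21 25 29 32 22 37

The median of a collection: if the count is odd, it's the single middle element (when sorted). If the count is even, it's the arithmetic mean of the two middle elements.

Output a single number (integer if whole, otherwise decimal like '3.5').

Step 1: insert 43 -> lo=[43] (size 1, max 43) hi=[] (size 0) -> median=43
Step 2: insert 26 -> lo=[26] (size 1, max 26) hi=[43] (size 1, min 43) -> median=34.5
Step 3: insert 50 -> lo=[26, 43] (size 2, max 43) hi=[50] (size 1, min 50) -> median=43
Step 4: insert 46 -> lo=[26, 43] (size 2, max 43) hi=[46, 50] (size 2, min 46) -> median=44.5
Step 5: insert 21 -> lo=[21, 26, 43] (size 3, max 43) hi=[46, 50] (size 2, min 46) -> median=43
Step 6: insert 3 -> lo=[3, 21, 26] (size 3, max 26) hi=[43, 46, 50] (size 3, min 43) -> median=34.5
Step 7: insert 30 -> lo=[3, 21, 26, 30] (size 4, max 30) hi=[43, 46, 50] (size 3, min 43) -> median=30
Step 8: insert 29 -> lo=[3, 21, 26, 29] (size 4, max 29) hi=[30, 43, 46, 50] (size 4, min 30) -> median=29.5
Step 9: insert 7 -> lo=[3, 7, 21, 26, 29] (size 5, max 29) hi=[30, 43, 46, 50] (size 4, min 30) -> median=29
Step 10: insert 21 -> lo=[3, 7, 21, 21, 26] (size 5, max 26) hi=[29, 30, 43, 46, 50] (size 5, min 29) -> median=27.5
Step 11: insert 25 -> lo=[3, 7, 21, 21, 25, 26] (size 6, max 26) hi=[29, 30, 43, 46, 50] (size 5, min 29) -> median=26
Step 12: insert 29 -> lo=[3, 7, 21, 21, 25, 26] (size 6, max 26) hi=[29, 29, 30, 43, 46, 50] (size 6, min 29) -> median=27.5
Step 13: insert 32 -> lo=[3, 7, 21, 21, 25, 26, 29] (size 7, max 29) hi=[29, 30, 32, 43, 46, 50] (size 6, min 29) -> median=29
Step 14: insert 22 -> lo=[3, 7, 21, 21, 22, 25, 26] (size 7, max 26) hi=[29, 29, 30, 32, 43, 46, 50] (size 7, min 29) -> median=27.5
Step 15: insert 37 -> lo=[3, 7, 21, 21, 22, 25, 26, 29] (size 8, max 29) hi=[29, 30, 32, 37, 43, 46, 50] (size 7, min 29) -> median=29

Answer: 29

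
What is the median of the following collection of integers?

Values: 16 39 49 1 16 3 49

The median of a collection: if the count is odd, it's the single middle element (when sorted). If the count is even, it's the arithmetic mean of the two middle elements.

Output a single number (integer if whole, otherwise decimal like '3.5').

Step 1: insert 16 -> lo=[16] (size 1, max 16) hi=[] (size 0) -> median=16
Step 2: insert 39 -> lo=[16] (size 1, max 16) hi=[39] (size 1, min 39) -> median=27.5
Step 3: insert 49 -> lo=[16, 39] (size 2, max 39) hi=[49] (size 1, min 49) -> median=39
Step 4: insert 1 -> lo=[1, 16] (size 2, max 16) hi=[39, 49] (size 2, min 39) -> median=27.5
Step 5: insert 16 -> lo=[1, 16, 16] (size 3, max 16) hi=[39, 49] (size 2, min 39) -> median=16
Step 6: insert 3 -> lo=[1, 3, 16] (size 3, max 16) hi=[16, 39, 49] (size 3, min 16) -> median=16
Step 7: insert 49 -> lo=[1, 3, 16, 16] (size 4, max 16) hi=[39, 49, 49] (size 3, min 39) -> median=16

Answer: 16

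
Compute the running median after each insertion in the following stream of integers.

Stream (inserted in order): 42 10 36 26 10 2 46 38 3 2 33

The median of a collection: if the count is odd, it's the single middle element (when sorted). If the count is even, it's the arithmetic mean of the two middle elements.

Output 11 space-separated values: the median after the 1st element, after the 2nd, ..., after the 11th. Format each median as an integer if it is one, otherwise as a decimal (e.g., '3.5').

Step 1: insert 42 -> lo=[42] (size 1, max 42) hi=[] (size 0) -> median=42
Step 2: insert 10 -> lo=[10] (size 1, max 10) hi=[42] (size 1, min 42) -> median=26
Step 3: insert 36 -> lo=[10, 36] (size 2, max 36) hi=[42] (size 1, min 42) -> median=36
Step 4: insert 26 -> lo=[10, 26] (size 2, max 26) hi=[36, 42] (size 2, min 36) -> median=31
Step 5: insert 10 -> lo=[10, 10, 26] (size 3, max 26) hi=[36, 42] (size 2, min 36) -> median=26
Step 6: insert 2 -> lo=[2, 10, 10] (size 3, max 10) hi=[26, 36, 42] (size 3, min 26) -> median=18
Step 7: insert 46 -> lo=[2, 10, 10, 26] (size 4, max 26) hi=[36, 42, 46] (size 3, min 36) -> median=26
Step 8: insert 38 -> lo=[2, 10, 10, 26] (size 4, max 26) hi=[36, 38, 42, 46] (size 4, min 36) -> median=31
Step 9: insert 3 -> lo=[2, 3, 10, 10, 26] (size 5, max 26) hi=[36, 38, 42, 46] (size 4, min 36) -> median=26
Step 10: insert 2 -> lo=[2, 2, 3, 10, 10] (size 5, max 10) hi=[26, 36, 38, 42, 46] (size 5, min 26) -> median=18
Step 11: insert 33 -> lo=[2, 2, 3, 10, 10, 26] (size 6, max 26) hi=[33, 36, 38, 42, 46] (size 5, min 33) -> median=26

Answer: 42 26 36 31 26 18 26 31 26 18 26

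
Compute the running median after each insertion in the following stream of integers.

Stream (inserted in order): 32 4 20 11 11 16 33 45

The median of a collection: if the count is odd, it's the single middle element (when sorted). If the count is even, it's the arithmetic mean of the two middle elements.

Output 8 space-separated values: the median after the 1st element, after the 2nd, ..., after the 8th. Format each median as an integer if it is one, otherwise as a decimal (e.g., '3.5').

Answer: 32 18 20 15.5 11 13.5 16 18

Derivation:
Step 1: insert 32 -> lo=[32] (size 1, max 32) hi=[] (size 0) -> median=32
Step 2: insert 4 -> lo=[4] (size 1, max 4) hi=[32] (size 1, min 32) -> median=18
Step 3: insert 20 -> lo=[4, 20] (size 2, max 20) hi=[32] (size 1, min 32) -> median=20
Step 4: insert 11 -> lo=[4, 11] (size 2, max 11) hi=[20, 32] (size 2, min 20) -> median=15.5
Step 5: insert 11 -> lo=[4, 11, 11] (size 3, max 11) hi=[20, 32] (size 2, min 20) -> median=11
Step 6: insert 16 -> lo=[4, 11, 11] (size 3, max 11) hi=[16, 20, 32] (size 3, min 16) -> median=13.5
Step 7: insert 33 -> lo=[4, 11, 11, 16] (size 4, max 16) hi=[20, 32, 33] (size 3, min 20) -> median=16
Step 8: insert 45 -> lo=[4, 11, 11, 16] (size 4, max 16) hi=[20, 32, 33, 45] (size 4, min 20) -> median=18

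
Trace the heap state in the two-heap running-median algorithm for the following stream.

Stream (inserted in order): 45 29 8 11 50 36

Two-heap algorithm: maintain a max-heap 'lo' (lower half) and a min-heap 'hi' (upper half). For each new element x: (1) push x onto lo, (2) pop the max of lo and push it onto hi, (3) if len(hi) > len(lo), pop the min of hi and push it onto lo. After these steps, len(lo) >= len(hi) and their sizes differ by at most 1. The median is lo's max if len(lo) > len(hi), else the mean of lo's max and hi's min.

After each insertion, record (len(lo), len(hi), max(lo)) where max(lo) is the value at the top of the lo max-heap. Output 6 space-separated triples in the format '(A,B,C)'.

Answer: (1,0,45) (1,1,29) (2,1,29) (2,2,11) (3,2,29) (3,3,29)

Derivation:
Step 1: insert 45 -> lo=[45] hi=[] -> (len(lo)=1, len(hi)=0, max(lo)=45)
Step 2: insert 29 -> lo=[29] hi=[45] -> (len(lo)=1, len(hi)=1, max(lo)=29)
Step 3: insert 8 -> lo=[8, 29] hi=[45] -> (len(lo)=2, len(hi)=1, max(lo)=29)
Step 4: insert 11 -> lo=[8, 11] hi=[29, 45] -> (len(lo)=2, len(hi)=2, max(lo)=11)
Step 5: insert 50 -> lo=[8, 11, 29] hi=[45, 50] -> (len(lo)=3, len(hi)=2, max(lo)=29)
Step 6: insert 36 -> lo=[8, 11, 29] hi=[36, 45, 50] -> (len(lo)=3, len(hi)=3, max(lo)=29)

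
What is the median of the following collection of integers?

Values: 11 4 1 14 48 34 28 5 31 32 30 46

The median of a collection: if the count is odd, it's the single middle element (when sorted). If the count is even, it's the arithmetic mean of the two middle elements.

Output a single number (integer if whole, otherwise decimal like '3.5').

Step 1: insert 11 -> lo=[11] (size 1, max 11) hi=[] (size 0) -> median=11
Step 2: insert 4 -> lo=[4] (size 1, max 4) hi=[11] (size 1, min 11) -> median=7.5
Step 3: insert 1 -> lo=[1, 4] (size 2, max 4) hi=[11] (size 1, min 11) -> median=4
Step 4: insert 14 -> lo=[1, 4] (size 2, max 4) hi=[11, 14] (size 2, min 11) -> median=7.5
Step 5: insert 48 -> lo=[1, 4, 11] (size 3, max 11) hi=[14, 48] (size 2, min 14) -> median=11
Step 6: insert 34 -> lo=[1, 4, 11] (size 3, max 11) hi=[14, 34, 48] (size 3, min 14) -> median=12.5
Step 7: insert 28 -> lo=[1, 4, 11, 14] (size 4, max 14) hi=[28, 34, 48] (size 3, min 28) -> median=14
Step 8: insert 5 -> lo=[1, 4, 5, 11] (size 4, max 11) hi=[14, 28, 34, 48] (size 4, min 14) -> median=12.5
Step 9: insert 31 -> lo=[1, 4, 5, 11, 14] (size 5, max 14) hi=[28, 31, 34, 48] (size 4, min 28) -> median=14
Step 10: insert 32 -> lo=[1, 4, 5, 11, 14] (size 5, max 14) hi=[28, 31, 32, 34, 48] (size 5, min 28) -> median=21
Step 11: insert 30 -> lo=[1, 4, 5, 11, 14, 28] (size 6, max 28) hi=[30, 31, 32, 34, 48] (size 5, min 30) -> median=28
Step 12: insert 46 -> lo=[1, 4, 5, 11, 14, 28] (size 6, max 28) hi=[30, 31, 32, 34, 46, 48] (size 6, min 30) -> median=29

Answer: 29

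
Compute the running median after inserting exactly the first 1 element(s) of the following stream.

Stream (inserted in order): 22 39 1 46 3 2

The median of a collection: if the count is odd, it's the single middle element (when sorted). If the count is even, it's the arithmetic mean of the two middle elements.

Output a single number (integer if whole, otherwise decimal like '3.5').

Step 1: insert 22 -> lo=[22] (size 1, max 22) hi=[] (size 0) -> median=22

Answer: 22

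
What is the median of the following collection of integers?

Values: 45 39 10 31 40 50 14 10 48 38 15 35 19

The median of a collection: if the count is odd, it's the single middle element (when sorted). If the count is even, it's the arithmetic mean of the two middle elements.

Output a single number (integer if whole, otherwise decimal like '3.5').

Answer: 35

Derivation:
Step 1: insert 45 -> lo=[45] (size 1, max 45) hi=[] (size 0) -> median=45
Step 2: insert 39 -> lo=[39] (size 1, max 39) hi=[45] (size 1, min 45) -> median=42
Step 3: insert 10 -> lo=[10, 39] (size 2, max 39) hi=[45] (size 1, min 45) -> median=39
Step 4: insert 31 -> lo=[10, 31] (size 2, max 31) hi=[39, 45] (size 2, min 39) -> median=35
Step 5: insert 40 -> lo=[10, 31, 39] (size 3, max 39) hi=[40, 45] (size 2, min 40) -> median=39
Step 6: insert 50 -> lo=[10, 31, 39] (size 3, max 39) hi=[40, 45, 50] (size 3, min 40) -> median=39.5
Step 7: insert 14 -> lo=[10, 14, 31, 39] (size 4, max 39) hi=[40, 45, 50] (size 3, min 40) -> median=39
Step 8: insert 10 -> lo=[10, 10, 14, 31] (size 4, max 31) hi=[39, 40, 45, 50] (size 4, min 39) -> median=35
Step 9: insert 48 -> lo=[10, 10, 14, 31, 39] (size 5, max 39) hi=[40, 45, 48, 50] (size 4, min 40) -> median=39
Step 10: insert 38 -> lo=[10, 10, 14, 31, 38] (size 5, max 38) hi=[39, 40, 45, 48, 50] (size 5, min 39) -> median=38.5
Step 11: insert 15 -> lo=[10, 10, 14, 15, 31, 38] (size 6, max 38) hi=[39, 40, 45, 48, 50] (size 5, min 39) -> median=38
Step 12: insert 35 -> lo=[10, 10, 14, 15, 31, 35] (size 6, max 35) hi=[38, 39, 40, 45, 48, 50] (size 6, min 38) -> median=36.5
Step 13: insert 19 -> lo=[10, 10, 14, 15, 19, 31, 35] (size 7, max 35) hi=[38, 39, 40, 45, 48, 50] (size 6, min 38) -> median=35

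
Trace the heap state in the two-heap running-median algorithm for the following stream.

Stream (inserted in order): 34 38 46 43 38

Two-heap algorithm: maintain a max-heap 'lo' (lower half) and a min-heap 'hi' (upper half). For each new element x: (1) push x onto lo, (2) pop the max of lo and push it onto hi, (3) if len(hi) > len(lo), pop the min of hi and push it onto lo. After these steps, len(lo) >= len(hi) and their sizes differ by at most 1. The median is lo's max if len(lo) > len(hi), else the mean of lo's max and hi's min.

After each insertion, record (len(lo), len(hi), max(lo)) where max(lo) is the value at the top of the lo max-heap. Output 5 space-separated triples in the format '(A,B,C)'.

Step 1: insert 34 -> lo=[34] hi=[] -> (len(lo)=1, len(hi)=0, max(lo)=34)
Step 2: insert 38 -> lo=[34] hi=[38] -> (len(lo)=1, len(hi)=1, max(lo)=34)
Step 3: insert 46 -> lo=[34, 38] hi=[46] -> (len(lo)=2, len(hi)=1, max(lo)=38)
Step 4: insert 43 -> lo=[34, 38] hi=[43, 46] -> (len(lo)=2, len(hi)=2, max(lo)=38)
Step 5: insert 38 -> lo=[34, 38, 38] hi=[43, 46] -> (len(lo)=3, len(hi)=2, max(lo)=38)

Answer: (1,0,34) (1,1,34) (2,1,38) (2,2,38) (3,2,38)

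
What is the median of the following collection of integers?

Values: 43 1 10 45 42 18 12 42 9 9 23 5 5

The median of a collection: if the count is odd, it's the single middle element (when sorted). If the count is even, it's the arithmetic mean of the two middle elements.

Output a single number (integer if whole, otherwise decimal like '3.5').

Answer: 12

Derivation:
Step 1: insert 43 -> lo=[43] (size 1, max 43) hi=[] (size 0) -> median=43
Step 2: insert 1 -> lo=[1] (size 1, max 1) hi=[43] (size 1, min 43) -> median=22
Step 3: insert 10 -> lo=[1, 10] (size 2, max 10) hi=[43] (size 1, min 43) -> median=10
Step 4: insert 45 -> lo=[1, 10] (size 2, max 10) hi=[43, 45] (size 2, min 43) -> median=26.5
Step 5: insert 42 -> lo=[1, 10, 42] (size 3, max 42) hi=[43, 45] (size 2, min 43) -> median=42
Step 6: insert 18 -> lo=[1, 10, 18] (size 3, max 18) hi=[42, 43, 45] (size 3, min 42) -> median=30
Step 7: insert 12 -> lo=[1, 10, 12, 18] (size 4, max 18) hi=[42, 43, 45] (size 3, min 42) -> median=18
Step 8: insert 42 -> lo=[1, 10, 12, 18] (size 4, max 18) hi=[42, 42, 43, 45] (size 4, min 42) -> median=30
Step 9: insert 9 -> lo=[1, 9, 10, 12, 18] (size 5, max 18) hi=[42, 42, 43, 45] (size 4, min 42) -> median=18
Step 10: insert 9 -> lo=[1, 9, 9, 10, 12] (size 5, max 12) hi=[18, 42, 42, 43, 45] (size 5, min 18) -> median=15
Step 11: insert 23 -> lo=[1, 9, 9, 10, 12, 18] (size 6, max 18) hi=[23, 42, 42, 43, 45] (size 5, min 23) -> median=18
Step 12: insert 5 -> lo=[1, 5, 9, 9, 10, 12] (size 6, max 12) hi=[18, 23, 42, 42, 43, 45] (size 6, min 18) -> median=15
Step 13: insert 5 -> lo=[1, 5, 5, 9, 9, 10, 12] (size 7, max 12) hi=[18, 23, 42, 42, 43, 45] (size 6, min 18) -> median=12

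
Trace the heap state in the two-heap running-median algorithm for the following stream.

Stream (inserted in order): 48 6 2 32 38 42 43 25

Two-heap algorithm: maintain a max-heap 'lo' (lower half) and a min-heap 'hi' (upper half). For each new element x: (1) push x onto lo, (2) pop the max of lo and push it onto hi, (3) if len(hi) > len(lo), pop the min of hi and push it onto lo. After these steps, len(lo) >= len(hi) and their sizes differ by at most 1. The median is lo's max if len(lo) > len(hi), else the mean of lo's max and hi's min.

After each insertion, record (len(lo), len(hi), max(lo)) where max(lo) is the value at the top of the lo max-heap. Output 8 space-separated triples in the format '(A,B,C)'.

Step 1: insert 48 -> lo=[48] hi=[] -> (len(lo)=1, len(hi)=0, max(lo)=48)
Step 2: insert 6 -> lo=[6] hi=[48] -> (len(lo)=1, len(hi)=1, max(lo)=6)
Step 3: insert 2 -> lo=[2, 6] hi=[48] -> (len(lo)=2, len(hi)=1, max(lo)=6)
Step 4: insert 32 -> lo=[2, 6] hi=[32, 48] -> (len(lo)=2, len(hi)=2, max(lo)=6)
Step 5: insert 38 -> lo=[2, 6, 32] hi=[38, 48] -> (len(lo)=3, len(hi)=2, max(lo)=32)
Step 6: insert 42 -> lo=[2, 6, 32] hi=[38, 42, 48] -> (len(lo)=3, len(hi)=3, max(lo)=32)
Step 7: insert 43 -> lo=[2, 6, 32, 38] hi=[42, 43, 48] -> (len(lo)=4, len(hi)=3, max(lo)=38)
Step 8: insert 25 -> lo=[2, 6, 25, 32] hi=[38, 42, 43, 48] -> (len(lo)=4, len(hi)=4, max(lo)=32)

Answer: (1,0,48) (1,1,6) (2,1,6) (2,2,6) (3,2,32) (3,3,32) (4,3,38) (4,4,32)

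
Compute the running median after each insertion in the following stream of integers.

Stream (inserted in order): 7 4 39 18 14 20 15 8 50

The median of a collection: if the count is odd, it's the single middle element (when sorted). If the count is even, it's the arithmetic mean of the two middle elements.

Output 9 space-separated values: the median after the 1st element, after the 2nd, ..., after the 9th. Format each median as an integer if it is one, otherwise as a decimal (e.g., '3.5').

Step 1: insert 7 -> lo=[7] (size 1, max 7) hi=[] (size 0) -> median=7
Step 2: insert 4 -> lo=[4] (size 1, max 4) hi=[7] (size 1, min 7) -> median=5.5
Step 3: insert 39 -> lo=[4, 7] (size 2, max 7) hi=[39] (size 1, min 39) -> median=7
Step 4: insert 18 -> lo=[4, 7] (size 2, max 7) hi=[18, 39] (size 2, min 18) -> median=12.5
Step 5: insert 14 -> lo=[4, 7, 14] (size 3, max 14) hi=[18, 39] (size 2, min 18) -> median=14
Step 6: insert 20 -> lo=[4, 7, 14] (size 3, max 14) hi=[18, 20, 39] (size 3, min 18) -> median=16
Step 7: insert 15 -> lo=[4, 7, 14, 15] (size 4, max 15) hi=[18, 20, 39] (size 3, min 18) -> median=15
Step 8: insert 8 -> lo=[4, 7, 8, 14] (size 4, max 14) hi=[15, 18, 20, 39] (size 4, min 15) -> median=14.5
Step 9: insert 50 -> lo=[4, 7, 8, 14, 15] (size 5, max 15) hi=[18, 20, 39, 50] (size 4, min 18) -> median=15

Answer: 7 5.5 7 12.5 14 16 15 14.5 15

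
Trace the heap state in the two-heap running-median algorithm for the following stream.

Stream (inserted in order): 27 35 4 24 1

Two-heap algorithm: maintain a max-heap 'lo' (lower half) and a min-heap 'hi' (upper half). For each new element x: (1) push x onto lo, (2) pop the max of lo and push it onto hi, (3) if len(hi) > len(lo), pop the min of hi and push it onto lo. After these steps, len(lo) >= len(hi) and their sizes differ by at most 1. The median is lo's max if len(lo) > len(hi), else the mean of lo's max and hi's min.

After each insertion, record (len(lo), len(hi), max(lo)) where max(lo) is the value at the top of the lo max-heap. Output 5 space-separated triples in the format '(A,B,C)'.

Answer: (1,0,27) (1,1,27) (2,1,27) (2,2,24) (3,2,24)

Derivation:
Step 1: insert 27 -> lo=[27] hi=[] -> (len(lo)=1, len(hi)=0, max(lo)=27)
Step 2: insert 35 -> lo=[27] hi=[35] -> (len(lo)=1, len(hi)=1, max(lo)=27)
Step 3: insert 4 -> lo=[4, 27] hi=[35] -> (len(lo)=2, len(hi)=1, max(lo)=27)
Step 4: insert 24 -> lo=[4, 24] hi=[27, 35] -> (len(lo)=2, len(hi)=2, max(lo)=24)
Step 5: insert 1 -> lo=[1, 4, 24] hi=[27, 35] -> (len(lo)=3, len(hi)=2, max(lo)=24)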